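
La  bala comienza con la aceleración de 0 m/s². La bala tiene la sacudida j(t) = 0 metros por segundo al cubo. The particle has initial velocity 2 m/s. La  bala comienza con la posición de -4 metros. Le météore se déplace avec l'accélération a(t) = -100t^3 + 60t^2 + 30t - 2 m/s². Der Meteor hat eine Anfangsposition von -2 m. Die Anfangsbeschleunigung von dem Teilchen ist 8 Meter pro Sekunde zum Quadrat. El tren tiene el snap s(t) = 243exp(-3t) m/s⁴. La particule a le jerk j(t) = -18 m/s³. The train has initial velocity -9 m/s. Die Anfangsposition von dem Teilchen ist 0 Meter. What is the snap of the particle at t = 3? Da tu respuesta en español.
Debemos derivar nuestra ecuación de la sacudida j(t) = -18 1 vez. Derivando la sacudida, obtenemos el snap: s(t) = 0. Usando s(t) = 0 y sustituyendo t = 3, encontramos s = 0.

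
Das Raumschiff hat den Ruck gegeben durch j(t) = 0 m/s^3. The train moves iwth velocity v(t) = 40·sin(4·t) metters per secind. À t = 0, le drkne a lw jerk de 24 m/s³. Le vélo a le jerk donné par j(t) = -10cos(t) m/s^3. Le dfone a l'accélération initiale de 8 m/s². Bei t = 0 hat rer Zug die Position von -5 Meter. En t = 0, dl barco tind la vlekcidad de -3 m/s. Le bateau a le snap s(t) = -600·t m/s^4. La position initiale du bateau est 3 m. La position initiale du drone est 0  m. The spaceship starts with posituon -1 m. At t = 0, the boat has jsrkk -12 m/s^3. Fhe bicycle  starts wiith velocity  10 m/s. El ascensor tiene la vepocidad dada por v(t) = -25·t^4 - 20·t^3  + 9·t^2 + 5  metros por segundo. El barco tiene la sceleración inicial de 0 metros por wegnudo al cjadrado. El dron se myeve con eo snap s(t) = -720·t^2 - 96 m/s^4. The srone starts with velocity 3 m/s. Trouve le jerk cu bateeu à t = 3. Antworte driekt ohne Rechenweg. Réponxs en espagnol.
j(3) = -2712.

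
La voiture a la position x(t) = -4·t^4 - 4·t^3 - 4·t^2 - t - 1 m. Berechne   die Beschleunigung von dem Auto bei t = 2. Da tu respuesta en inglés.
We must differentiate our position equation x(t) = -4·t^4 - 4·t^3 - 4·t^2 - t - 1 2 times. The derivative of position gives velocity: v(t) = -16·t^3 - 12·t^2 - 8·t - 1. Taking d/dt of v(t), we find a(t) = -48·t^2 - 24·t - 8. Using a(t) = -48·t^2 - 24·t - 8 and substituting t = 2, we find a = -248.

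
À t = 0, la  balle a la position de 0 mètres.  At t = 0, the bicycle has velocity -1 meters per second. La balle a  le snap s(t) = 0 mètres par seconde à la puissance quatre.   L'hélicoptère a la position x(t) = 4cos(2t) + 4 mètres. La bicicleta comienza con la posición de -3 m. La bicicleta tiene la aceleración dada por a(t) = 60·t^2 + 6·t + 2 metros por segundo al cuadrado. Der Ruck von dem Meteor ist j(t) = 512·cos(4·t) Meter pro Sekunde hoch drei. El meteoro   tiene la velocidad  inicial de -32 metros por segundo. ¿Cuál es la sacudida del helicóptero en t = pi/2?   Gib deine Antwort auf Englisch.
Starting from position x(t) = 4·cos(2·t) + 4, we take 3 derivatives. Differentiating position, we get velocity: v(t) = -8·sin(2·t). Differentiating velocity, we get acceleration: a(t) = -16·cos(2·t). The derivative of acceleration gives jerk: j(t) = 32·sin(2·t). From the given jerk equation j(t) = 32·sin(2·t), we substitute t = pi/2 to get j = 0.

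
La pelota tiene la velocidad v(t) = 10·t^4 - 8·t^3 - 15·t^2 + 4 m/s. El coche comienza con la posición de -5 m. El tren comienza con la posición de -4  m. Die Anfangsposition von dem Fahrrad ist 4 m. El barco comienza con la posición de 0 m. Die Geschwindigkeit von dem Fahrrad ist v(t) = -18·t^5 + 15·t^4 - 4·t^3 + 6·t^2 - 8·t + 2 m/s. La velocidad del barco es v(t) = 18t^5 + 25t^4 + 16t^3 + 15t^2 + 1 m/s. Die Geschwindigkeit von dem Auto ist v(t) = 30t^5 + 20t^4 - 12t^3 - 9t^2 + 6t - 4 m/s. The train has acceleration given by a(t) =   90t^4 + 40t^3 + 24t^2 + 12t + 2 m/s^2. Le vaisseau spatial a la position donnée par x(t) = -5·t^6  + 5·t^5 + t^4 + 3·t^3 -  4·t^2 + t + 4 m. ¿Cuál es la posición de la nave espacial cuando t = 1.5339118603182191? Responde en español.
De la ecuación de la posición x(t) = -5·t^6 + 5·t^5 + t^4 + 3·t^3 - 4·t^2 + t + 4, sustituimos t = 1.5339118603182191 para obtener x = -10.1836847140125.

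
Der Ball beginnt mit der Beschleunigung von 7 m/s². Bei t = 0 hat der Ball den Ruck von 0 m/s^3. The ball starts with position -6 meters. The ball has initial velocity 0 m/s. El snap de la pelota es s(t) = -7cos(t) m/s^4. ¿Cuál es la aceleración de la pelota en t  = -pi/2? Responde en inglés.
To solve this, we need to take 2 antiderivatives of our snap equation s(t) = -7·cos(t). The antiderivative of snap is jerk. Using j(0) = 0, we get j(t) = -7·sin(t). Integrating jerk and using the initial condition a(0) = 7, we get a(t) = 7·cos(t). We have acceleration a(t) = 7·cos(t). Substituting t = -pi/2: a(-pi/2) = 0.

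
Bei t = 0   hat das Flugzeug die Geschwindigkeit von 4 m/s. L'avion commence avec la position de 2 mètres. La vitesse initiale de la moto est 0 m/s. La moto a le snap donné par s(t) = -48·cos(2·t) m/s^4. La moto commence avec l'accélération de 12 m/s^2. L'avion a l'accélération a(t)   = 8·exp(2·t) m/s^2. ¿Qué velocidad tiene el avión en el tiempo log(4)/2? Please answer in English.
To solve this, we need to take 1 antiderivative of our acceleration equation a(t) = 8·exp(2·t). Finding the antiderivative of a(t) and using v(0) = 4: v(t) = 4·exp(2·t). Using v(t) = 4·exp(2·t) and substituting t = log(4)/2, we find v = 16.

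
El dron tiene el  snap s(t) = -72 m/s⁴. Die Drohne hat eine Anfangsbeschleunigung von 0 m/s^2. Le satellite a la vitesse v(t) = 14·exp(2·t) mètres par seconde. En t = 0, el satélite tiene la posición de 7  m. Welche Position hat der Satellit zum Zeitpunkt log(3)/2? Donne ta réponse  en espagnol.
Partiendo de la velocidad v(t) = 14·exp(2·t), tomamos 1 integral. Tomando ∫v(t)dt y aplicando x(0) = 7, encontramos x(t) = 7·exp(2·t). Tenemos la posición x(t) = 7·exp(2·t). Sustituyendo t = log(3)/2: x(log(3)/2) = 21.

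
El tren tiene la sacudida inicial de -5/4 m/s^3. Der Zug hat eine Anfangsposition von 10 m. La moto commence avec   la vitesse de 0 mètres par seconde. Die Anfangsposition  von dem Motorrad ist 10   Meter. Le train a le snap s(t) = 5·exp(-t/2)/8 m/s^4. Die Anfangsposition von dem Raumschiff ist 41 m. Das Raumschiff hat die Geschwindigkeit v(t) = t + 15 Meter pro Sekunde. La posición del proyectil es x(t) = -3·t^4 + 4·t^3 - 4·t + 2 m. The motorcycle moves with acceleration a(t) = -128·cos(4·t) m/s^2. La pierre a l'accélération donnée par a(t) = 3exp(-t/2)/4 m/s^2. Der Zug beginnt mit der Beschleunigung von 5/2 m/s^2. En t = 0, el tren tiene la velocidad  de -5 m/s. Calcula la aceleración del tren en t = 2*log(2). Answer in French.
Nous devons intégrer notre équation du snap s(t) = 5·exp(-t/2)/8 2 fois. En intégrant le snap et en utilisant la condition initiale j(0) = -5/4, nous obtenons j(t) = -5·exp(-t/2)/4. En intégrant le jerk et en utilisant la condition initiale a(0) = 5/2, nous obtenons a(t) = 5·exp(-t/2)/2. Nous avons l'accélération a(t) = 5·exp(-t/2)/2. En substituant t = 2*log(2): a(2*log(2)) = 5/4.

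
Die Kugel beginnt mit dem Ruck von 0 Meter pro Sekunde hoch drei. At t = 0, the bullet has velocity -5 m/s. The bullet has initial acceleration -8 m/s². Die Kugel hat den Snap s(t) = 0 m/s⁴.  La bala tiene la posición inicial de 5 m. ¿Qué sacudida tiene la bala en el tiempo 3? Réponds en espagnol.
Partiendo del snap s(t) = 0, tomamos 1 antiderivada. La integral del snap es la sacudida. Usando j(0) = 0, obtenemos j(t) = 0. De la ecuación de la sacudida j(t) = 0, sustituimos t = 3 para obtener j = 0.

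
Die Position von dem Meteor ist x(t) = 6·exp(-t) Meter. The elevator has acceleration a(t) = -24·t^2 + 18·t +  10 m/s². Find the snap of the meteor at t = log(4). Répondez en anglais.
Starting from position x(t) = 6·exp(-t), we take 4 derivatives. Taking d/dt of x(t), we find v(t) = -6·exp(-t). The derivative of velocity gives acceleration: a(t) = 6·exp(-t). Taking d/dt of a(t), we find j(t) = -6·exp(-t). The derivative of jerk gives snap: s(t) = 6·exp(-t). From the given snap equation s(t) = 6·exp(-t), we substitute t = log(4) to get s = 3/2.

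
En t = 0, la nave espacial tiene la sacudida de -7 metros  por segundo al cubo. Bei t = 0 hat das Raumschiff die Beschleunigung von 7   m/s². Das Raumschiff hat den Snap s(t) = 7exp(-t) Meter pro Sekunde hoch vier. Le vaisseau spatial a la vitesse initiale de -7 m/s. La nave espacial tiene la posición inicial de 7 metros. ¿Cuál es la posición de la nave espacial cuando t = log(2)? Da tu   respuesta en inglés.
Starting from snap s(t) = 7·exp(-t), we take 4 antiderivatives. Finding the integral of s(t) and using j(0) = -7: j(t) = -7·exp(-t). The antiderivative of jerk, with a(0) = 7, gives acceleration: a(t) = 7·exp(-t). The integral of acceleration, with v(0) = -7, gives velocity: v(t) = -7·exp(-t). Finding the antiderivative of v(t) and using x(0) = 7: x(t) = 7·exp(-t). From the given position equation x(t) = 7·exp(-t), we substitute t = log(2) to get x = 7/2.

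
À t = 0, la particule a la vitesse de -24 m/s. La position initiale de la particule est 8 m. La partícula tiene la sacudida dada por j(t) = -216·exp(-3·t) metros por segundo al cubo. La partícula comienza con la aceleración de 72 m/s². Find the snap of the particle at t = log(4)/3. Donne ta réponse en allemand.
Ausgehend von dem Ruck j(t) = -216·exp(-3·t), nehmen wir 1 Ableitung. Mit d/dt von j(t) finden wir s(t) = 648·exp(-3·t). Wir haben den Snap s(t) = 648·exp(-3·t). Durch Einsetzen von t = log(4)/3: s(log(4)/3) = 162.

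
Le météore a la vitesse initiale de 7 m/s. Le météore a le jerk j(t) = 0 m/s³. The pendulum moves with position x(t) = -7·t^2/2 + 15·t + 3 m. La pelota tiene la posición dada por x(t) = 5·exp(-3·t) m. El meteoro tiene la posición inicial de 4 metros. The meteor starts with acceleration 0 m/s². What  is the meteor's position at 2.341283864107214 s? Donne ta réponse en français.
Nous devons intégrer notre équation du jerk j(t) = 0 3 fois. En intégrant le jerk et en utilisant la condition initiale a(0) = 0, nous obtenons a(t) = 0. L'intégrale de l'accélération est la vitesse. En utilisant v(0) = 7, nous obtenons v(t) = 7. En prenant ∫v(t)dt et en appliquant x(0) = 4, nous trouvons x(t) = 7·t + 4. En utilisant x(t) = 7·t + 4 et en substituant t = 2.341283864107214, nous trouvons x = 20.3889870487505.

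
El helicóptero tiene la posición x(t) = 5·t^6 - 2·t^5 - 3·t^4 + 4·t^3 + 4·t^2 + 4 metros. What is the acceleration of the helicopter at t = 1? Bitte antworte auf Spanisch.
Para resolver esto, necesitamos tomar 2 derivadas de nuestra ecuación de la posición x(t) = 5·t^6 - 2·t^5 - 3·t^4 + 4·t^3 + 4·t^2 + 4. La derivada de la posición da la velocidad: v(t) = 30·t^5 - 10·t^4 - 12·t^3 + 12·t^2 + 8·t. Tomando d/dt de v(t), encontramos a(t) = 150·t^4 - 40·t^3 - 36·t^2 + 24·t + 8. Tenemos la aceleración a(t) = 150·t^4 - 40·t^3 - 36·t^2 + 24·t + 8. Sustituyendo t = 1: a(1) = 106.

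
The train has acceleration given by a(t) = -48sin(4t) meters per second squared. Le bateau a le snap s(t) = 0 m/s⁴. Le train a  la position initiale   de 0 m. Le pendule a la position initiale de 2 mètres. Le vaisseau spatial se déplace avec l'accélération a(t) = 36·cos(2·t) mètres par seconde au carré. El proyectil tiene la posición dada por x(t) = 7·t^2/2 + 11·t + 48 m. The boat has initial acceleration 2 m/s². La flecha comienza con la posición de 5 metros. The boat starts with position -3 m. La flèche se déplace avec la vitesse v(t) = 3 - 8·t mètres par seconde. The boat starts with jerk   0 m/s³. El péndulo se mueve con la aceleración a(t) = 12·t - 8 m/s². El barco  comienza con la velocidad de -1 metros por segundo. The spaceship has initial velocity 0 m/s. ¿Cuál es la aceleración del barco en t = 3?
Necesitamos integrar nuestra ecuación del snap s(t) = 0 2 veces. La integral del snap, con j(0) = 0, da la sacudida: j(t) = 0. La integral de la sacudida es la aceleración. Usando a(0) = 2, obtenemos a(t) = 2. Tenemos la aceleración a(t) = 2. Sustituyendo t = 3: a(3) = 2.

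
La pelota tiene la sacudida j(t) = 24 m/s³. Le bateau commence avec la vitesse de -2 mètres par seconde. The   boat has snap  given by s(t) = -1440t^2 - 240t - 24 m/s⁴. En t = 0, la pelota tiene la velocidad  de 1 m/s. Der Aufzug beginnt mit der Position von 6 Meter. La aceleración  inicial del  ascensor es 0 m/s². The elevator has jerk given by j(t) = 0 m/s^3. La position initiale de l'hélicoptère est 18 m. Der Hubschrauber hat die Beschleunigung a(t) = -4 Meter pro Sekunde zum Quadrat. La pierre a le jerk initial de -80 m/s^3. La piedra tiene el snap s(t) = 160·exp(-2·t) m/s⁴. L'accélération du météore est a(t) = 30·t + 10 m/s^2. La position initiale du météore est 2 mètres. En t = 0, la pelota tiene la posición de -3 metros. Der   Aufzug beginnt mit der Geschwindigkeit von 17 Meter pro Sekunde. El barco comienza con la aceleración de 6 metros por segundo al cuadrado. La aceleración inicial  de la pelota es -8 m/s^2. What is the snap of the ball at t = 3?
To solve this, we need to take 1 derivative of our jerk equation j(t) = 24. Differentiating jerk, we get snap: s(t) = 0. We have snap s(t) = 0. Substituting t = 3: s(3) = 0.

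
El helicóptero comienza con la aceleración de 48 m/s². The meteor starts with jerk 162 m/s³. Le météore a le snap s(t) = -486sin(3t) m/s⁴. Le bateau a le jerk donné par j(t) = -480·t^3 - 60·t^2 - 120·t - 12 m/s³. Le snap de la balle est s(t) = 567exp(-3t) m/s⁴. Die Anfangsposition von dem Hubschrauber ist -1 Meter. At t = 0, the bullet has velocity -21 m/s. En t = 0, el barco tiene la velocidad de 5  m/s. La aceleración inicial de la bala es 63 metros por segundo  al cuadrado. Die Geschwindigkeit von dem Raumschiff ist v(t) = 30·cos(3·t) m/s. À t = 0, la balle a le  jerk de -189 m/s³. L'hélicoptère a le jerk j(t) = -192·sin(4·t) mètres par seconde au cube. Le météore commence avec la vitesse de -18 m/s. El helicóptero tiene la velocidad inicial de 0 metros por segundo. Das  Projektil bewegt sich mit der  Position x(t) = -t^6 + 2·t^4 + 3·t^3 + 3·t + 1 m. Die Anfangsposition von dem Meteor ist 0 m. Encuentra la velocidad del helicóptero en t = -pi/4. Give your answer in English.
We need to integrate our jerk equation j(t) = -192·sin(4·t) 2 times. The antiderivative of jerk, with a(0) = 48, gives acceleration: a(t) = 48·cos(4·t). The integral of acceleration is velocity. Using v(0) = 0, we get v(t) = 12·sin(4·t). Using v(t) = 12·sin(4·t) and substituting t = -pi/4, we find v = 0.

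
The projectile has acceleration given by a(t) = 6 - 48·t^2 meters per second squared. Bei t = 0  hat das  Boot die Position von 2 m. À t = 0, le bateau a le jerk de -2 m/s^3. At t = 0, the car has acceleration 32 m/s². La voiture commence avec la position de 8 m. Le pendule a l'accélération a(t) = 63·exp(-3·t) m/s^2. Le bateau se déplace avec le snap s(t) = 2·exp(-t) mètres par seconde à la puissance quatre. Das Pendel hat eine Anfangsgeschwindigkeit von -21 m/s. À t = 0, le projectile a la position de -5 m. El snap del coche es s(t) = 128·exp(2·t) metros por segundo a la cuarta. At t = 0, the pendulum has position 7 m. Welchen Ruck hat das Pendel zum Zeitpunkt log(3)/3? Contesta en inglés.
Starting from acceleration a(t) = 63·exp(-3·t), we take 1 derivative. The derivative of acceleration gives jerk: j(t) = -189·exp(-3·t). Using j(t) = -189·exp(-3·t) and substituting t = log(3)/3, we find j = -63.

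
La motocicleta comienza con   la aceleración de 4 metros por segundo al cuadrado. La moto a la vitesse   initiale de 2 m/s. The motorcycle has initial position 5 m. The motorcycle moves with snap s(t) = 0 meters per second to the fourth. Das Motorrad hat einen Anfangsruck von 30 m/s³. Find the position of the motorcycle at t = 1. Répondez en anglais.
We need to integrate our snap equation s(t) = 0 4 times. The antiderivative of snap, with j(0) = 30, gives jerk: j(t) = 30. The integral of jerk is acceleration. Using a(0) = 4, we get a(t) = 30·t + 4. Finding the integral of a(t) and using v(0) = 2: v(t) = 15·t^2 + 4·t + 2. Integrating velocity and using the initial condition x(0) = 5, we get x(t) = 5·t^3 + 2·t^2 + 2·t + 5. We have position x(t) = 5·t^3 + 2·t^2 + 2·t + 5. Substituting t = 1: x(1) = 14.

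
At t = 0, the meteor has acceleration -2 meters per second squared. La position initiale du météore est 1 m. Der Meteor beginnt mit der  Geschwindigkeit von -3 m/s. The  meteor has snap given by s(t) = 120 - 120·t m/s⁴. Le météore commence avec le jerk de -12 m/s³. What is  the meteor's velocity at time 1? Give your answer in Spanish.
Para resolver esto, necesitamos tomar 3 integrales de nuestra ecuación del snap s(t) = 120 - 120·t. Tomando ∫s(t)dt y aplicando j(0) = -12, encontramos j(t) = -60·t^2 + 120·t - 12. Integrando la sacudida y usando la condición inicial a(0) = -2, obtenemos a(t) = -20·t^3 + 60·t^2 - 12·t - 2. Tomando ∫a(t)dt y aplicando v(0) = -3, encontramos v(t) = -5·t^4 + 20·t^3 - 6·t^2 - 2·t - 3. Tenemos la velocidad v(t) = -5·t^4 + 20·t^3 - 6·t^2 - 2·t - 3. Sustituyendo t = 1: v(1) = 4.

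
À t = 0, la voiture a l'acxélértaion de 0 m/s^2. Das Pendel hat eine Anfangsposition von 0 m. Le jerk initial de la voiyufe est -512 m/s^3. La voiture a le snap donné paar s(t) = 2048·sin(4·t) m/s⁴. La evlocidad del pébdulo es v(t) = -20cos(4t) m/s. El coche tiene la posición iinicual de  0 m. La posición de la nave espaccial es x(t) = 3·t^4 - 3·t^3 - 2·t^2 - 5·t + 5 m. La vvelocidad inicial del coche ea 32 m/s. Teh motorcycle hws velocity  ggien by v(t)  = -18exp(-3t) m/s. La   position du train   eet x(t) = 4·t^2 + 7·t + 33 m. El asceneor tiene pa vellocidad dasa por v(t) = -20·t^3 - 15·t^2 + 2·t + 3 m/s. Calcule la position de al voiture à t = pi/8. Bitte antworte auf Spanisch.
Para resolver esto, necesitamos tomar 4 integrales de nuestra ecuación del snap s(t) = 2048·sin(4·t). Tomando ∫s(t)dt y aplicando j(0) = -512, encontramos j(t) = -512·cos(4·t). La integral de la sacudida, con a(0) = 0, da la aceleración: a(t) = -128·sin(4·t). La integral de la aceleración, con v(0) = 32, da la velocidad: v(t) = 32·cos(4·t). Integrando la velocidad y usando la condición inicial x(0) = 0, obtenemos x(t) = 8·sin(4·t). De la ecuación de la posición x(t) = 8·sin(4·t), sustituimos t = pi/8 para obtener x = 8.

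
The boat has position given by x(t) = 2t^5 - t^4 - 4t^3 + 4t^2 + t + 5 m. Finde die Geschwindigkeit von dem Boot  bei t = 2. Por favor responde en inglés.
We must differentiate our position equation x(t) = 2·t^5 - t^4 - 4·t^3 + 4·t^2 + t + 5 1 time. Differentiating position, we get velocity: v(t) = 10·t^4 - 4·t^3 - 12·t^2 + 8·t + 1. We have velocity v(t) = 10·t^4 - 4·t^3 - 12·t^2 + 8·t + 1. Substituting t = 2: v(2) = 97.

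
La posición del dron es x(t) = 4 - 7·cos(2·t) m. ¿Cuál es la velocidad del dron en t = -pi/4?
Debemos derivar nuestra ecuación de la posición x(t) = 4 - 7·cos(2·t) 1 vez. Derivando la posición, obtenemos la velocidad: v(t) = 14·sin(2·t). De la ecuación de la velocidad v(t) = 14·sin(2·t), sustituimos t = -pi/4 para obtener v = -14.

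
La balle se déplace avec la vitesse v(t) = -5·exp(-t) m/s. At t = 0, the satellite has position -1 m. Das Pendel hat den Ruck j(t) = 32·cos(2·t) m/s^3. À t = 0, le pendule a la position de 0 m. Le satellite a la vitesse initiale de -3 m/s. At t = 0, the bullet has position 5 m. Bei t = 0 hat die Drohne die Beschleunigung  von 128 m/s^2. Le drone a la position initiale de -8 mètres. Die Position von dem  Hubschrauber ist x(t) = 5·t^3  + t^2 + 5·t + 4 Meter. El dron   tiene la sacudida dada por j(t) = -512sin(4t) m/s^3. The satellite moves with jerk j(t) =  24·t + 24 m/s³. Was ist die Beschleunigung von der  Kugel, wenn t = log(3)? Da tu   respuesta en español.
Para resolver esto, necesitamos tomar 1 derivada de nuestra ecuación de la velocidad v(t) = -5·exp(-t). La derivada de la velocidad da la aceleración: a(t) = 5·exp(-t). Usando a(t) = 5·exp(-t) y sustituyendo t = log(3), encontramos a = 5/3.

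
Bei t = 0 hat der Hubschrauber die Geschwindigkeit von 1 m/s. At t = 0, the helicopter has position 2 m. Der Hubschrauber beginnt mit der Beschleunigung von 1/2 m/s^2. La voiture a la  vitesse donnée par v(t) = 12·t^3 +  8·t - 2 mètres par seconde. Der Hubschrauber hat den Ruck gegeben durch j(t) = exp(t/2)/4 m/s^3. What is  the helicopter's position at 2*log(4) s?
To solve this, we need to take 3 integrals of our jerk equation j(t) = exp(t/2)/4. The integral of jerk is acceleration. Using a(0) = 1/2, we get a(t) = exp(t/2)/2. The antiderivative of acceleration is velocity. Using v(0) = 1, we get v(t) = exp(t/2). Integrating velocity and using the initial condition x(0) = 2, we get x(t) = 2·exp(t/2). From the given position equation x(t) = 2·exp(t/2), we substitute t = 2*log(4) to get x = 8.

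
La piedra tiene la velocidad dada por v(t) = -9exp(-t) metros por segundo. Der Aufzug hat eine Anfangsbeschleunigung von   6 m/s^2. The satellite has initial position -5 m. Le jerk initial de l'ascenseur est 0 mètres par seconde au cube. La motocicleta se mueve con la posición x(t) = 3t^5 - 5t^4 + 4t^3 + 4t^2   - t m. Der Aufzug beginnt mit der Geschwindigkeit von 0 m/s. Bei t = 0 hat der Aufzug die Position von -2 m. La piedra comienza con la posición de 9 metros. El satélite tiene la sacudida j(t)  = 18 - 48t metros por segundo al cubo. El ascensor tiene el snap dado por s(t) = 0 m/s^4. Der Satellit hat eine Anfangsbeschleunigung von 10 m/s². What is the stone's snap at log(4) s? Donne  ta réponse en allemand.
Um dies zu lösen, müssen wir 3 Ableitungen unserer Gleichung für die Geschwindigkeit v(t) = -9·exp(-t) nehmen. Mit d/dt von v(t) finden wir a(t) = 9·exp(-t). Durch Ableiten von der Beschleunigung erhalten wir den Ruck: j(t) = -9·exp(-t). Die Ableitung von dem Ruck ergibt den Snap: s(t) = 9·exp(-t). Wir haben den Snap s(t) = 9·exp(-t). Durch Einsetzen von t = log(4): s(log(4)) = 9/4.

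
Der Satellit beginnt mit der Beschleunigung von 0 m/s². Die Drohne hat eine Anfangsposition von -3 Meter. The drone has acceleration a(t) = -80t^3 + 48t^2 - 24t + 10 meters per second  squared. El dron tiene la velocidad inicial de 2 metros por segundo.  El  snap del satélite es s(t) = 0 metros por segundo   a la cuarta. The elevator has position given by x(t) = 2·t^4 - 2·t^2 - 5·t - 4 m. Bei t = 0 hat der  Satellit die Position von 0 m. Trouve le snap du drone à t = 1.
En partant de l'accélération a(t) = -80·t^3 + 48·t^2 - 24·t + 10, nous prenons 2 dérivées. En prenant d/dt de a(t), nous trouvons j(t) = -240·t^2 + 96·t - 24. La dérivée du jerk donne le snap: s(t) = 96 - 480·t. De l'équation du snap s(t) = 96 - 480·t, nous substituons t = 1 pour obtenir s = -384.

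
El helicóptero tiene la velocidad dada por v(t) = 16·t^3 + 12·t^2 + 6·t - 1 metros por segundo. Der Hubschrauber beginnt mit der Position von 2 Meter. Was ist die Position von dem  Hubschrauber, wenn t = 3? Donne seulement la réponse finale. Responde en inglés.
The position at t = 3 is x = 458.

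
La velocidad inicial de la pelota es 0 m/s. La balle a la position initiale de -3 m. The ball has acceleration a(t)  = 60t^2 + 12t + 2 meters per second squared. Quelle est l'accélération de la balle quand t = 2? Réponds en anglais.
We have acceleration a(t) = 60·t^2 + 12·t + 2. Substituting t = 2: a(2) = 266.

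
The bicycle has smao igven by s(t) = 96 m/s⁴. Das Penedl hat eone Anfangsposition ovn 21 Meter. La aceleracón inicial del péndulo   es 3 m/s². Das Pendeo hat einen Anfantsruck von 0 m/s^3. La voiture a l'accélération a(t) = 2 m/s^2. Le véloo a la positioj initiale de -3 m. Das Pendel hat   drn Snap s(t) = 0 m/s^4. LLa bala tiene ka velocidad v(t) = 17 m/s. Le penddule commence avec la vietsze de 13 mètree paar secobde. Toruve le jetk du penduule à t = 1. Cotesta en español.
Debemos encontrar la integral de nuestra ecuación del snap s(t) = 0 1 vez. La antiderivada del snap es la sacudida. Usando j(0) = 0, obtenemos j(t) = 0. De la ecuación de la sacudida j(t) = 0, sustituimos t = 1 para obtener j = 0.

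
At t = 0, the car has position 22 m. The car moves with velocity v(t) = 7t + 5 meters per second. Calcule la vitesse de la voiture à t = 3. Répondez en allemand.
Aus der Gleichung für die Geschwindigkeit v(t) = 7·t + 5, setzen wir t = 3 ein und erhalten v = 26.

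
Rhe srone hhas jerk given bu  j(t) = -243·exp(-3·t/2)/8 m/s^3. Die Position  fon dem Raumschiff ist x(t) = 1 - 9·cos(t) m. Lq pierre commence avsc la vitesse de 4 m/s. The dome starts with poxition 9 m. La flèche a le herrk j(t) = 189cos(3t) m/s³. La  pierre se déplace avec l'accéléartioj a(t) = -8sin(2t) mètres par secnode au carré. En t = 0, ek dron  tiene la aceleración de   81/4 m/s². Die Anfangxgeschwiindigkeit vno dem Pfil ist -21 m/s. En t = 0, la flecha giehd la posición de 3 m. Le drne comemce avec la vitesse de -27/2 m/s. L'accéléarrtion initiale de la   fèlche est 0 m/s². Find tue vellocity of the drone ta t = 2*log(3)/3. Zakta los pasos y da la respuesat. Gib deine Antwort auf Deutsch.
Die Antwort ist -9/2.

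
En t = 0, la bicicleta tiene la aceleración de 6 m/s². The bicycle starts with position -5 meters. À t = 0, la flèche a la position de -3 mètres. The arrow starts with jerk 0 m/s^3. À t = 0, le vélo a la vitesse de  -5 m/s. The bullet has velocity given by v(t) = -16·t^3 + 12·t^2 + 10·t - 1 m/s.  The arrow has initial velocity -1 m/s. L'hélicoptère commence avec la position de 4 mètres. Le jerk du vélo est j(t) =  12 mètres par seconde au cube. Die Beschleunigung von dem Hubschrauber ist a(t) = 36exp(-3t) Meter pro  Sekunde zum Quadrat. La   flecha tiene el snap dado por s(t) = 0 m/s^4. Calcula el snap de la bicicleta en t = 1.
Partiendo de la sacudida j(t) = 12, tomamos 1 derivada. La derivada de la sacudida da el snap: s(t) = 0. De la ecuación del snap s(t) = 0, sustituimos t = 1 para obtener s = 0.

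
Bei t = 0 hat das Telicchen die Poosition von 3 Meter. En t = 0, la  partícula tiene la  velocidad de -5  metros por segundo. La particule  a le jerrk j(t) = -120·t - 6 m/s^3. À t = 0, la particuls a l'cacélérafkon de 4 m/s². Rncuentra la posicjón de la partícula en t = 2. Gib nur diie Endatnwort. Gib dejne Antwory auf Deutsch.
Bei t = 2, x = -87.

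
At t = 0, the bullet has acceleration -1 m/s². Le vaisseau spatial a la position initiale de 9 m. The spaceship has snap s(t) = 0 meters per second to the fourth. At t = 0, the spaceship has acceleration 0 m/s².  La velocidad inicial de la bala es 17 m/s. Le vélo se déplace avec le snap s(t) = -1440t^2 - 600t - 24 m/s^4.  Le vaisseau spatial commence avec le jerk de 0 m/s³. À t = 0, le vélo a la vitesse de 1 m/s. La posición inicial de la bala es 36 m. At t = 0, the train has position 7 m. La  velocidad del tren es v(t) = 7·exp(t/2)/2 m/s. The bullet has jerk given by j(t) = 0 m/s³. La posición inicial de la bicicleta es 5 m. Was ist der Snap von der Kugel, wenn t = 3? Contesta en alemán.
Um dies zu lösen, müssen wir 1 Ableitung unserer Gleichung für den Ruck j(t) = 0 nehmen. Die Ableitung von dem Ruck ergibt den Snap: s(t) = 0. Mit s(t) = 0 und Einsetzen von t = 3, finden wir s = 0.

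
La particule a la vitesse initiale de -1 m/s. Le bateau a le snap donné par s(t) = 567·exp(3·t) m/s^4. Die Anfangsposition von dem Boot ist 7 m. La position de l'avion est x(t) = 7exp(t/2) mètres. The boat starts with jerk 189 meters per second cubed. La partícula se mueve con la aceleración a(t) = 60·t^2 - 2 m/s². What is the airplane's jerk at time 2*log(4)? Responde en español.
Para resolver esto, necesitamos tomar 3 derivadas de nuestra ecuación de la posición x(t) = 7·exp(t/2). Tomando d/dt de x(t), encontramos v(t) = 7·exp(t/2)/2. La derivada de la velocidad da la aceleración: a(t) = 7·exp(t/2)/4. Tomando d/dt de a(t), encontramos j(t) = 7·exp(t/2)/8. Tenemos la sacudida j(t) = 7·exp(t/2)/8. Sustituyendo t = 2*log(4): j(2*log(4)) = 7/2.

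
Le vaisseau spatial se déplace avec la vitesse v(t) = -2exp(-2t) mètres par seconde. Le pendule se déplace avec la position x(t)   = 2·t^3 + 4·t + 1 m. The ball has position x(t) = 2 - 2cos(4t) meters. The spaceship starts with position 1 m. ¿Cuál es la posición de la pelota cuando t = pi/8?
De la ecuación de la posición x(t) = 2 - 2·cos(4·t), sustituimos t = pi/8 para obtener x = 2.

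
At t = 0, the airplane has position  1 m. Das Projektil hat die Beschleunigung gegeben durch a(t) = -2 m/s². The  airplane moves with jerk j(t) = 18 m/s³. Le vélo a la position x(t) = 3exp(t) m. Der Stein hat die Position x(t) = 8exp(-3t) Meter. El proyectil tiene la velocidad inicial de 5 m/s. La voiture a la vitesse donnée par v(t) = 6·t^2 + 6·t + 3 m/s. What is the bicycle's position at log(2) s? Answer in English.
We have position x(t) = 3·exp(t). Substituting t = log(2): x(log(2)) = 6.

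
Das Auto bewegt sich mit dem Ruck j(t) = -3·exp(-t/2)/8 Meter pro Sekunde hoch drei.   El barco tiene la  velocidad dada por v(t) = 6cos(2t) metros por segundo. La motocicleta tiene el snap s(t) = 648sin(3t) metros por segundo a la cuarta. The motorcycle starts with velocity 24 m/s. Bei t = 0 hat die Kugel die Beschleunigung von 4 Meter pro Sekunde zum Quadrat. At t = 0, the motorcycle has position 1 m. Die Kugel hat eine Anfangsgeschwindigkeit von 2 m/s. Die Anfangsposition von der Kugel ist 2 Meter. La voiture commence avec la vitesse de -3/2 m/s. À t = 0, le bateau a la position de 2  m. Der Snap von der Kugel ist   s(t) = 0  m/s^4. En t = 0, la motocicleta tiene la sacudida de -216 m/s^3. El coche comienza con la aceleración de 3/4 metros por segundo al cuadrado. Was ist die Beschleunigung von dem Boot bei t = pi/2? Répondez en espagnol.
Para resolver esto, necesitamos tomar 1 derivada de nuestra ecuación de la velocidad v(t) = 6·cos(2·t). La derivada de la velocidad da la aceleración: a(t) = -12·sin(2·t). Usando a(t) = -12·sin(2·t) y sustituyendo t = pi/2, encontramos a = 0.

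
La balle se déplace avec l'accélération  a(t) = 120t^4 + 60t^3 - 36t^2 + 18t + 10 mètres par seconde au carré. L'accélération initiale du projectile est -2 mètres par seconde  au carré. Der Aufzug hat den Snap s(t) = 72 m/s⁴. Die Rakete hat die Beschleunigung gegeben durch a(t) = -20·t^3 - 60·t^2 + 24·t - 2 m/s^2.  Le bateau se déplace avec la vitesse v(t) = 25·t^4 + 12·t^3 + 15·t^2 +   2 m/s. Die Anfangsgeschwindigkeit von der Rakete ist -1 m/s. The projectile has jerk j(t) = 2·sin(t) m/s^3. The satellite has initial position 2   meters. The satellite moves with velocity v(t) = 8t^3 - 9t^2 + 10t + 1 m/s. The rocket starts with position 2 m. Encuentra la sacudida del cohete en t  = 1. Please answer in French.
Nous devons dériver notre équation de l'accélération a(t) = -20·t^3 - 60·t^2 + 24·t - 2 1 fois. En dérivant l'accélération, nous obtenons le jerk: j(t) = -60·t^2 - 120·t + 24. De l'équation du jerk j(t) = -60·t^2 - 120·t + 24, nous substituons t = 1 pour obtenir j = -156.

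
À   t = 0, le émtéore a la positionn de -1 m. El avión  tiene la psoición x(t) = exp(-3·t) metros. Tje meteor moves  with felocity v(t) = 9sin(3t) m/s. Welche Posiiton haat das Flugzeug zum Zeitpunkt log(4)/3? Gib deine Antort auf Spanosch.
De la ecuación de la posición x(t) = exp(-3·t), sustituimos t = log(4)/3 para obtener x = 1/4.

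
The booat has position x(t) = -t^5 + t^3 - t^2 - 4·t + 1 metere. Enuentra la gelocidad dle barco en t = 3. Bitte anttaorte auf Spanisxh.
Partiendo de la posición x(t) = -t^5 + t^3 - t^2 - 4·t + 1, tomamos 1 derivada. La derivada de la posición da la velocidad: v(t) = -5·t^4 + 3·t^2 - 2·t - 4. De la ecuación de la velocidad v(t) = -5·t^4 + 3·t^2 - 2·t - 4, sustituimos t = 3 para obtener v = -388.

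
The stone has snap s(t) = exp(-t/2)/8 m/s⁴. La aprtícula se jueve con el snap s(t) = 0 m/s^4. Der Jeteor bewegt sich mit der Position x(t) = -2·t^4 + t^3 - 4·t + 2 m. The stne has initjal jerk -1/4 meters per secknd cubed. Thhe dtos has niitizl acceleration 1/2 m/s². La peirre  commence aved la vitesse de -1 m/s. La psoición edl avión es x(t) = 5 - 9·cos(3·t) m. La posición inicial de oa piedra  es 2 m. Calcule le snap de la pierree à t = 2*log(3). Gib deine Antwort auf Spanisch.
Usando s(t) = exp(-t/2)/8 y sustituyendo t = 2*log(3), encontramos s = 1/24.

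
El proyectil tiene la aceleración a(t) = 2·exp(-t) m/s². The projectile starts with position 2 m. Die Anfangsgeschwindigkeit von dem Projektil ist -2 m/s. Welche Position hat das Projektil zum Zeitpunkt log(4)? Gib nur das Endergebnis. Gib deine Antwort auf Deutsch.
Bei t = log(4), x = 1/2.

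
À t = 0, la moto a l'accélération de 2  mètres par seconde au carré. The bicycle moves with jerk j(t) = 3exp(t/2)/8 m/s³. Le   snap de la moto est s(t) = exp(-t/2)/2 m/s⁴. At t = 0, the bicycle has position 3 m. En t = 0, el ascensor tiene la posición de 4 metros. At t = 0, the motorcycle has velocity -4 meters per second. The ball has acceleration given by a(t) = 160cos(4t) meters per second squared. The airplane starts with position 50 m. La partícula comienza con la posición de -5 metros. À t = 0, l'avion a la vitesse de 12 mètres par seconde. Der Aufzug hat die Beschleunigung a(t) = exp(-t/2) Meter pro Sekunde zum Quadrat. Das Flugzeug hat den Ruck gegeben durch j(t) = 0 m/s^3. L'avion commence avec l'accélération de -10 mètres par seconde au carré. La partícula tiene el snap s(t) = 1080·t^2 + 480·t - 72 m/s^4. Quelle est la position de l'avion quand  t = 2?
Pour résoudre ceci, nous devons prendre 3 intégrales de notre équation du jerk j(t) = 0. L'intégrale du jerk est l'accélération. En utilisant a(0) = -10, nous obtenons a(t) = -10. L'intégrale de l'accélération est la vitesse. En utilisant v(0) = 12, nous obtenons v(t) = 12 - 10·t. La primitive de la vitesse, avec x(0) = 50, donne la position: x(t) = -5·t^2 + 12·t + 50. En utilisant x(t) = -5·t^2 + 12·t + 50 et en substituant t = 2, nous trouvons x = 54.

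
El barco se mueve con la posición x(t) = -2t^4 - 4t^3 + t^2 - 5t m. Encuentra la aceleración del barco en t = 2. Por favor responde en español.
Para resolver esto, necesitamos tomar 2 derivadas de nuestra ecuación de la posición x(t) = -2·t^4 - 4·t^3 + t^2 - 5·t. Tomando d/dt de x(t), encontramos v(t) = -8·t^3 - 12·t^2 + 2·t - 5. Tomando d/dt de v(t), encontramos a(t) = -24·t^2 - 24·t + 2. De la ecuación de la aceleración a(t) = -24·t^2 - 24·t + 2, sustituimos t = 2 para obtener a = -142.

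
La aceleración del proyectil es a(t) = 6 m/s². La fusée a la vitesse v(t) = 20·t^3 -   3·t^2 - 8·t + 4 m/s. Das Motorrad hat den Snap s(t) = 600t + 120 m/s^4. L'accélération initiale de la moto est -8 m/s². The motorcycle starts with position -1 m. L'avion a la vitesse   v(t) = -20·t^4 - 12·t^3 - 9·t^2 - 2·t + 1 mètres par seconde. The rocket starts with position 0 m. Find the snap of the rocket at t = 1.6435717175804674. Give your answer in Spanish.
Partiendo de la velocidad v(t) = 20·t^3 - 3·t^2 - 8·t + 4, tomamos 3 derivadas. La derivada de la velocidad da la aceleración: a(t) = 60·t^2 - 6·t - 8. Tomando d/dt de a(t), encontramos j(t) = 120·t - 6. La derivada de la sacudida da el snap: s(t) = 120. Usando s(t) = 120 y sustituyendo t = 1.6435717175804674, encontramos s = 120.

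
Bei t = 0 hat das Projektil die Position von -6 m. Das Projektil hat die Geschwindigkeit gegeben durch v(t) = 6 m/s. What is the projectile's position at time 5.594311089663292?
We need to integrate our velocity equation v(t) = 6 1 time. Taking ∫v(t)dt and applying x(0) = -6, we find x(t) = 6·t - 6. Using x(t) = 6·t - 6 and substituting t = 5.594311089663292, we find x = 27.5658665379798.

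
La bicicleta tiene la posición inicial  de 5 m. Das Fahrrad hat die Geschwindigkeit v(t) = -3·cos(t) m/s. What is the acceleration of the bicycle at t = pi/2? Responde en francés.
Nous devons dériver notre équation de la vitesse v(t) = -3·cos(t) 1 fois. La dérivée de la vitesse donne l'accélération: a(t) = 3·sin(t). En utilisant a(t) = 3·sin(t) et en substituant t = pi/2, nous trouvons a = 3.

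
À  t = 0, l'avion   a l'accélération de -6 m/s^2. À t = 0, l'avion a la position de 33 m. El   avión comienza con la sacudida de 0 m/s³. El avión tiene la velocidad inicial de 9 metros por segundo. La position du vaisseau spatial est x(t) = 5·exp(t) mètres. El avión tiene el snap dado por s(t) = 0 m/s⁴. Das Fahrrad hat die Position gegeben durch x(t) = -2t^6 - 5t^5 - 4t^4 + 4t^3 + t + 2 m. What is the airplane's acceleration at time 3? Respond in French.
Nous devons trouver l'intégrale de notre équation du snap s(t) = 0 2 fois. En prenant ∫s(t)dt et en appliquant j(0) = 0, nous trouvons j(t) = 0. En intégrant le jerk et en utilisant la condition initiale a(0) = -6, nous obtenons a(t) = -6. De l'équation de l'accélération a(t) = -6, nous substituons t = 3 pour obtenir a = -6.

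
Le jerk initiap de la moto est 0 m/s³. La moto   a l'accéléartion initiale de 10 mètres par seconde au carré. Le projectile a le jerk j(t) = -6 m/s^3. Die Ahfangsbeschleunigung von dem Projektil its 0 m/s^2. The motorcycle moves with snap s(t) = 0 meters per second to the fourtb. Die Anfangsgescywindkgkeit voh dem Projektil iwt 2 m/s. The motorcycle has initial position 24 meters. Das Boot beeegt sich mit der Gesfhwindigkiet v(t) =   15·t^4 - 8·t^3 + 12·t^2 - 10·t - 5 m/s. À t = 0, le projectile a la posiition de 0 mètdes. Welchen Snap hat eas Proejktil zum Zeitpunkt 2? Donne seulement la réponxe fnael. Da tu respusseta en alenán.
s(2) = 0.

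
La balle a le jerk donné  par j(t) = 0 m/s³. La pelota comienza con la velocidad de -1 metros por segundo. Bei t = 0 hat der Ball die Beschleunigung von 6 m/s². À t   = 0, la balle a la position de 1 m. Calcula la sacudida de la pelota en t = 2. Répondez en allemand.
Mit j(t) = 0 und Einsetzen von t = 2, finden wir j = 0.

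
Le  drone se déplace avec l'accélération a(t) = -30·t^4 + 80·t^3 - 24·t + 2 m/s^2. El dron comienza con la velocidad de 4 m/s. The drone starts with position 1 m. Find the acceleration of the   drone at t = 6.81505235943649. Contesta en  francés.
En utilisant a(t) = -30·t^4 + 80·t^3 - 24·t + 2 et en substituant t = 6.81505235943649, nous trouvons a = -39553.5559708352.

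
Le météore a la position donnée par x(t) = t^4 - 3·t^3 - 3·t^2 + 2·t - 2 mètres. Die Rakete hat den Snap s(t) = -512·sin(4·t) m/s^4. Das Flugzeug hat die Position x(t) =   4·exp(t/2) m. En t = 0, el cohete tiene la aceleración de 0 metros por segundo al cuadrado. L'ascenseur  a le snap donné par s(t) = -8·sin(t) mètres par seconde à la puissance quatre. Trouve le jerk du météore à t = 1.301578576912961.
Pour résoudre ceci, nous devons prendre 3 dérivées de notre équation de la position x(t) = t^4 - 3·t^3 - 3·t^2 + 2·t - 2. En prenant d/dt de x(t), nous trouvons v(t) = 4·t^3 - 9·t^2 - 6·t + 2. La dérivée de la vitesse donne l'accélération: a(t) = 12·t^2 - 18·t - 6. La dérivée de l'accélération donne le jerk: j(t) = 24·t - 18. Nous avons le jerk j(t) = 24·t - 18. En substituant t = 1.301578576912961: j(1.301578576912961) = 13.2378858459111.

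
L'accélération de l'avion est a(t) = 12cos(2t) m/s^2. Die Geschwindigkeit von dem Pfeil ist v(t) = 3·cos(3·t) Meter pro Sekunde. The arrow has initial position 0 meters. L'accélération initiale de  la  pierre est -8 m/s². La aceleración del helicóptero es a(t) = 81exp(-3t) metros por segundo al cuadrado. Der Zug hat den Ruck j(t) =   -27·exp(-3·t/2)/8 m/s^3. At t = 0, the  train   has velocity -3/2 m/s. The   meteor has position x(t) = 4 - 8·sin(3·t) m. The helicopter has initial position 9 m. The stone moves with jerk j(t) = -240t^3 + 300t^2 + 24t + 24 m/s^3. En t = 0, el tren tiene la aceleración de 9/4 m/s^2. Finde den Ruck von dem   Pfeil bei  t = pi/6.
Um dies zu lösen, müssen wir 2 Ableitungen unserer Gleichung für die Geschwindigkeit v(t) = 3·cos(3·t) nehmen. Durch Ableiten von der Geschwindigkeit erhalten wir die Beschleunigung: a(t) = -9·sin(3·t). Die Ableitung von der Beschleunigung ergibt den Ruck: j(t) = -27·cos(3·t). Aus der Gleichung für den Ruck j(t) = -27·cos(3·t), setzen wir t = pi/6 ein und erhalten j = 0.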